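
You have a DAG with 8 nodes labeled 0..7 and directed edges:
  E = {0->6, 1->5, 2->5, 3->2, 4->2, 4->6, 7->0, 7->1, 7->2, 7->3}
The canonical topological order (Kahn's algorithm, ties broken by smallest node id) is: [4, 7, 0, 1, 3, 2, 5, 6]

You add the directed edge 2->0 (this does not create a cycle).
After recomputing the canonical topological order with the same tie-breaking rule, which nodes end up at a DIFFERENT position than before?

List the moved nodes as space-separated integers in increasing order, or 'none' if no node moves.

Old toposort: [4, 7, 0, 1, 3, 2, 5, 6]
Added edge 2->0
Recompute Kahn (smallest-id tiebreak):
  initial in-degrees: [2, 1, 3, 1, 0, 2, 2, 0]
  ready (indeg=0): [4, 7]
  pop 4: indeg[2]->2; indeg[6]->1 | ready=[7] | order so far=[4]
  pop 7: indeg[0]->1; indeg[1]->0; indeg[2]->1; indeg[3]->0 | ready=[1, 3] | order so far=[4, 7]
  pop 1: indeg[5]->1 | ready=[3] | order so far=[4, 7, 1]
  pop 3: indeg[2]->0 | ready=[2] | order so far=[4, 7, 1, 3]
  pop 2: indeg[0]->0; indeg[5]->0 | ready=[0, 5] | order so far=[4, 7, 1, 3, 2]
  pop 0: indeg[6]->0 | ready=[5, 6] | order so far=[4, 7, 1, 3, 2, 0]
  pop 5: no out-edges | ready=[6] | order so far=[4, 7, 1, 3, 2, 0, 5]
  pop 6: no out-edges | ready=[] | order so far=[4, 7, 1, 3, 2, 0, 5, 6]
New canonical toposort: [4, 7, 1, 3, 2, 0, 5, 6]
Compare positions:
  Node 0: index 2 -> 5 (moved)
  Node 1: index 3 -> 2 (moved)
  Node 2: index 5 -> 4 (moved)
  Node 3: index 4 -> 3 (moved)
  Node 4: index 0 -> 0 (same)
  Node 5: index 6 -> 6 (same)
  Node 6: index 7 -> 7 (same)
  Node 7: index 1 -> 1 (same)
Nodes that changed position: 0 1 2 3

Answer: 0 1 2 3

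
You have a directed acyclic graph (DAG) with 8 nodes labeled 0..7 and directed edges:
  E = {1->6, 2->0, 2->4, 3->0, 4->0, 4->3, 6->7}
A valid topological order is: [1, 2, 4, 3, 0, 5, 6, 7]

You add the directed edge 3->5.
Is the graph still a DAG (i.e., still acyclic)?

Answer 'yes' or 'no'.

Answer: yes

Derivation:
Given toposort: [1, 2, 4, 3, 0, 5, 6, 7]
Position of 3: index 3; position of 5: index 5
New edge 3->5: forward
Forward edge: respects the existing order. Still a DAG, same toposort still valid.
Still a DAG? yes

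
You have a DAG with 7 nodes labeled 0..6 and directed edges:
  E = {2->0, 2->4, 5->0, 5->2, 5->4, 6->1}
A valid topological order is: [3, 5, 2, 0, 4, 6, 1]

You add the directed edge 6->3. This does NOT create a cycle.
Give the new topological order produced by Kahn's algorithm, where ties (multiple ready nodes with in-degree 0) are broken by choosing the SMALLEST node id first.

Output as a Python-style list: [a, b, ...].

Old toposort: [3, 5, 2, 0, 4, 6, 1]
Added edge: 6->3
Position of 6 (5) > position of 3 (0). Must reorder: 6 must now come before 3.
Run Kahn's algorithm (break ties by smallest node id):
  initial in-degrees: [2, 1, 1, 1, 2, 0, 0]
  ready (indeg=0): [5, 6]
  pop 5: indeg[0]->1; indeg[2]->0; indeg[4]->1 | ready=[2, 6] | order so far=[5]
  pop 2: indeg[0]->0; indeg[4]->0 | ready=[0, 4, 6] | order so far=[5, 2]
  pop 0: no out-edges | ready=[4, 6] | order so far=[5, 2, 0]
  pop 4: no out-edges | ready=[6] | order so far=[5, 2, 0, 4]
  pop 6: indeg[1]->0; indeg[3]->0 | ready=[1, 3] | order so far=[5, 2, 0, 4, 6]
  pop 1: no out-edges | ready=[3] | order so far=[5, 2, 0, 4, 6, 1]
  pop 3: no out-edges | ready=[] | order so far=[5, 2, 0, 4, 6, 1, 3]
  Result: [5, 2, 0, 4, 6, 1, 3]

Answer: [5, 2, 0, 4, 6, 1, 3]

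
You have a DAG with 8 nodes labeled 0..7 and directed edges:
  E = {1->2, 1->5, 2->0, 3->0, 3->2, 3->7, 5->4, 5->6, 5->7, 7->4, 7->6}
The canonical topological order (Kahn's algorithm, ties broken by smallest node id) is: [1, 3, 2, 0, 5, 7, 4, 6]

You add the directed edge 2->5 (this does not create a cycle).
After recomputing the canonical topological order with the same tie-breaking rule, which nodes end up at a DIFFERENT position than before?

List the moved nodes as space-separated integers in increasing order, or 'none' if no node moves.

Answer: none

Derivation:
Old toposort: [1, 3, 2, 0, 5, 7, 4, 6]
Added edge 2->5
Recompute Kahn (smallest-id tiebreak):
  initial in-degrees: [2, 0, 2, 0, 2, 2, 2, 2]
  ready (indeg=0): [1, 3]
  pop 1: indeg[2]->1; indeg[5]->1 | ready=[3] | order so far=[1]
  pop 3: indeg[0]->1; indeg[2]->0; indeg[7]->1 | ready=[2] | order so far=[1, 3]
  pop 2: indeg[0]->0; indeg[5]->0 | ready=[0, 5] | order so far=[1, 3, 2]
  pop 0: no out-edges | ready=[5] | order so far=[1, 3, 2, 0]
  pop 5: indeg[4]->1; indeg[6]->1; indeg[7]->0 | ready=[7] | order so far=[1, 3, 2, 0, 5]
  pop 7: indeg[4]->0; indeg[6]->0 | ready=[4, 6] | order so far=[1, 3, 2, 0, 5, 7]
  pop 4: no out-edges | ready=[6] | order so far=[1, 3, 2, 0, 5, 7, 4]
  pop 6: no out-edges | ready=[] | order so far=[1, 3, 2, 0, 5, 7, 4, 6]
New canonical toposort: [1, 3, 2, 0, 5, 7, 4, 6]
Compare positions:
  Node 0: index 3 -> 3 (same)
  Node 1: index 0 -> 0 (same)
  Node 2: index 2 -> 2 (same)
  Node 3: index 1 -> 1 (same)
  Node 4: index 6 -> 6 (same)
  Node 5: index 4 -> 4 (same)
  Node 6: index 7 -> 7 (same)
  Node 7: index 5 -> 5 (same)
Nodes that changed position: none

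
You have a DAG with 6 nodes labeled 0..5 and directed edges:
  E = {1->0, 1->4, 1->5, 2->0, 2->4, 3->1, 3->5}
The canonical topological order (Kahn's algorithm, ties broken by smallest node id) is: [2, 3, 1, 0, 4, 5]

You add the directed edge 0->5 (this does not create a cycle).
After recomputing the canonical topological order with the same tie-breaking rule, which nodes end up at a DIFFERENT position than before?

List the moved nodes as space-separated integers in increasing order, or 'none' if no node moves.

Old toposort: [2, 3, 1, 0, 4, 5]
Added edge 0->5
Recompute Kahn (smallest-id tiebreak):
  initial in-degrees: [2, 1, 0, 0, 2, 3]
  ready (indeg=0): [2, 3]
  pop 2: indeg[0]->1; indeg[4]->1 | ready=[3] | order so far=[2]
  pop 3: indeg[1]->0; indeg[5]->2 | ready=[1] | order so far=[2, 3]
  pop 1: indeg[0]->0; indeg[4]->0; indeg[5]->1 | ready=[0, 4] | order so far=[2, 3, 1]
  pop 0: indeg[5]->0 | ready=[4, 5] | order so far=[2, 3, 1, 0]
  pop 4: no out-edges | ready=[5] | order so far=[2, 3, 1, 0, 4]
  pop 5: no out-edges | ready=[] | order so far=[2, 3, 1, 0, 4, 5]
New canonical toposort: [2, 3, 1, 0, 4, 5]
Compare positions:
  Node 0: index 3 -> 3 (same)
  Node 1: index 2 -> 2 (same)
  Node 2: index 0 -> 0 (same)
  Node 3: index 1 -> 1 (same)
  Node 4: index 4 -> 4 (same)
  Node 5: index 5 -> 5 (same)
Nodes that changed position: none

Answer: none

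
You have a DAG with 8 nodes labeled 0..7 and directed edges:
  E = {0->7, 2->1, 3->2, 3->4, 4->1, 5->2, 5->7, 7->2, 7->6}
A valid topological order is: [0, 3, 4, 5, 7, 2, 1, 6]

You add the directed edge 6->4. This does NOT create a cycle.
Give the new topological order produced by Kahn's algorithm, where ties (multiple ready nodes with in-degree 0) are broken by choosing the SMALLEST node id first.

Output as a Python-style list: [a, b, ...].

Answer: [0, 3, 5, 7, 2, 6, 4, 1]

Derivation:
Old toposort: [0, 3, 4, 5, 7, 2, 1, 6]
Added edge: 6->4
Position of 6 (7) > position of 4 (2). Must reorder: 6 must now come before 4.
Run Kahn's algorithm (break ties by smallest node id):
  initial in-degrees: [0, 2, 3, 0, 2, 0, 1, 2]
  ready (indeg=0): [0, 3, 5]
  pop 0: indeg[7]->1 | ready=[3, 5] | order so far=[0]
  pop 3: indeg[2]->2; indeg[4]->1 | ready=[5] | order so far=[0, 3]
  pop 5: indeg[2]->1; indeg[7]->0 | ready=[7] | order so far=[0, 3, 5]
  pop 7: indeg[2]->0; indeg[6]->0 | ready=[2, 6] | order so far=[0, 3, 5, 7]
  pop 2: indeg[1]->1 | ready=[6] | order so far=[0, 3, 5, 7, 2]
  pop 6: indeg[4]->0 | ready=[4] | order so far=[0, 3, 5, 7, 2, 6]
  pop 4: indeg[1]->0 | ready=[1] | order so far=[0, 3, 5, 7, 2, 6, 4]
  pop 1: no out-edges | ready=[] | order so far=[0, 3, 5, 7, 2, 6, 4, 1]
  Result: [0, 3, 5, 7, 2, 6, 4, 1]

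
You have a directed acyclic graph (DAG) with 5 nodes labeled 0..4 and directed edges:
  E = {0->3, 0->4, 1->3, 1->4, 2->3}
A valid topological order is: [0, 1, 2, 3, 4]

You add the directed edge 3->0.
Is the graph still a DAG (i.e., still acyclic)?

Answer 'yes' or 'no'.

Answer: no

Derivation:
Given toposort: [0, 1, 2, 3, 4]
Position of 3: index 3; position of 0: index 0
New edge 3->0: backward (u after v in old order)
Backward edge: old toposort is now invalid. Check if this creates a cycle.
Does 0 already reach 3? Reachable from 0: [0, 3, 4]. YES -> cycle!
Still a DAG? no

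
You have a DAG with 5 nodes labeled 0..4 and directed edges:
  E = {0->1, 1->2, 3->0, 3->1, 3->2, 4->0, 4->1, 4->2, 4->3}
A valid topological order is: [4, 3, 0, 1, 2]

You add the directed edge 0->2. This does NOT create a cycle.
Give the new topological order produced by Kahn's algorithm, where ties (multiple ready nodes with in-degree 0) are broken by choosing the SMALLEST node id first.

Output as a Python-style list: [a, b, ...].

Old toposort: [4, 3, 0, 1, 2]
Added edge: 0->2
Position of 0 (2) < position of 2 (4). Old order still valid.
Run Kahn's algorithm (break ties by smallest node id):
  initial in-degrees: [2, 3, 4, 1, 0]
  ready (indeg=0): [4]
  pop 4: indeg[0]->1; indeg[1]->2; indeg[2]->3; indeg[3]->0 | ready=[3] | order so far=[4]
  pop 3: indeg[0]->0; indeg[1]->1; indeg[2]->2 | ready=[0] | order so far=[4, 3]
  pop 0: indeg[1]->0; indeg[2]->1 | ready=[1] | order so far=[4, 3, 0]
  pop 1: indeg[2]->0 | ready=[2] | order so far=[4, 3, 0, 1]
  pop 2: no out-edges | ready=[] | order so far=[4, 3, 0, 1, 2]
  Result: [4, 3, 0, 1, 2]

Answer: [4, 3, 0, 1, 2]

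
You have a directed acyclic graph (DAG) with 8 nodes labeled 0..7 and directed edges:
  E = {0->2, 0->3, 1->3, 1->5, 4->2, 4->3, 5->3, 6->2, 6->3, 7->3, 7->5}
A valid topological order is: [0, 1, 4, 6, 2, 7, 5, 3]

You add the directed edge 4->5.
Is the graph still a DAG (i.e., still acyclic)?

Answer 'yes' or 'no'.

Answer: yes

Derivation:
Given toposort: [0, 1, 4, 6, 2, 7, 5, 3]
Position of 4: index 2; position of 5: index 6
New edge 4->5: forward
Forward edge: respects the existing order. Still a DAG, same toposort still valid.
Still a DAG? yes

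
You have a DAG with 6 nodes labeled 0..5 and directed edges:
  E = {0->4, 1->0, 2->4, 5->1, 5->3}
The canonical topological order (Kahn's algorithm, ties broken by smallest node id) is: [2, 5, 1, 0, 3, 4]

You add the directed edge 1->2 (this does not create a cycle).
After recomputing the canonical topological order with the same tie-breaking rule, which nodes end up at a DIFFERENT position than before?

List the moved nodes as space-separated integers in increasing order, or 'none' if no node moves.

Old toposort: [2, 5, 1, 0, 3, 4]
Added edge 1->2
Recompute Kahn (smallest-id tiebreak):
  initial in-degrees: [1, 1, 1, 1, 2, 0]
  ready (indeg=0): [5]
  pop 5: indeg[1]->0; indeg[3]->0 | ready=[1, 3] | order so far=[5]
  pop 1: indeg[0]->0; indeg[2]->0 | ready=[0, 2, 3] | order so far=[5, 1]
  pop 0: indeg[4]->1 | ready=[2, 3] | order so far=[5, 1, 0]
  pop 2: indeg[4]->0 | ready=[3, 4] | order so far=[5, 1, 0, 2]
  pop 3: no out-edges | ready=[4] | order so far=[5, 1, 0, 2, 3]
  pop 4: no out-edges | ready=[] | order so far=[5, 1, 0, 2, 3, 4]
New canonical toposort: [5, 1, 0, 2, 3, 4]
Compare positions:
  Node 0: index 3 -> 2 (moved)
  Node 1: index 2 -> 1 (moved)
  Node 2: index 0 -> 3 (moved)
  Node 3: index 4 -> 4 (same)
  Node 4: index 5 -> 5 (same)
  Node 5: index 1 -> 0 (moved)
Nodes that changed position: 0 1 2 5

Answer: 0 1 2 5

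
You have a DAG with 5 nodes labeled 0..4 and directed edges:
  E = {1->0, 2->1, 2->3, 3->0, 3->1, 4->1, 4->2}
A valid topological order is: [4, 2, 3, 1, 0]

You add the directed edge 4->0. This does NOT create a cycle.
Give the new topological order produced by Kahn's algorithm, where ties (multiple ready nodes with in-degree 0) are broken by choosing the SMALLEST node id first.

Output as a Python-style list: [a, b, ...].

Old toposort: [4, 2, 3, 1, 0]
Added edge: 4->0
Position of 4 (0) < position of 0 (4). Old order still valid.
Run Kahn's algorithm (break ties by smallest node id):
  initial in-degrees: [3, 3, 1, 1, 0]
  ready (indeg=0): [4]
  pop 4: indeg[0]->2; indeg[1]->2; indeg[2]->0 | ready=[2] | order so far=[4]
  pop 2: indeg[1]->1; indeg[3]->0 | ready=[3] | order so far=[4, 2]
  pop 3: indeg[0]->1; indeg[1]->0 | ready=[1] | order so far=[4, 2, 3]
  pop 1: indeg[0]->0 | ready=[0] | order so far=[4, 2, 3, 1]
  pop 0: no out-edges | ready=[] | order so far=[4, 2, 3, 1, 0]
  Result: [4, 2, 3, 1, 0]

Answer: [4, 2, 3, 1, 0]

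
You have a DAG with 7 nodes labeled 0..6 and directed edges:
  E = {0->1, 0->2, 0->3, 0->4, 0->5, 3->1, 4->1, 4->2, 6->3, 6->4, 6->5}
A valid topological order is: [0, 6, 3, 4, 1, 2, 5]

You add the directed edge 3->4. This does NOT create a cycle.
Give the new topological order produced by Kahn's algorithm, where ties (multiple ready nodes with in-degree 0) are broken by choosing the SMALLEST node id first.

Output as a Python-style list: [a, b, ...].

Old toposort: [0, 6, 3, 4, 1, 2, 5]
Added edge: 3->4
Position of 3 (2) < position of 4 (3). Old order still valid.
Run Kahn's algorithm (break ties by smallest node id):
  initial in-degrees: [0, 3, 2, 2, 3, 2, 0]
  ready (indeg=0): [0, 6]
  pop 0: indeg[1]->2; indeg[2]->1; indeg[3]->1; indeg[4]->2; indeg[5]->1 | ready=[6] | order so far=[0]
  pop 6: indeg[3]->0; indeg[4]->1; indeg[5]->0 | ready=[3, 5] | order so far=[0, 6]
  pop 3: indeg[1]->1; indeg[4]->0 | ready=[4, 5] | order so far=[0, 6, 3]
  pop 4: indeg[1]->0; indeg[2]->0 | ready=[1, 2, 5] | order so far=[0, 6, 3, 4]
  pop 1: no out-edges | ready=[2, 5] | order so far=[0, 6, 3, 4, 1]
  pop 2: no out-edges | ready=[5] | order so far=[0, 6, 3, 4, 1, 2]
  pop 5: no out-edges | ready=[] | order so far=[0, 6, 3, 4, 1, 2, 5]
  Result: [0, 6, 3, 4, 1, 2, 5]

Answer: [0, 6, 3, 4, 1, 2, 5]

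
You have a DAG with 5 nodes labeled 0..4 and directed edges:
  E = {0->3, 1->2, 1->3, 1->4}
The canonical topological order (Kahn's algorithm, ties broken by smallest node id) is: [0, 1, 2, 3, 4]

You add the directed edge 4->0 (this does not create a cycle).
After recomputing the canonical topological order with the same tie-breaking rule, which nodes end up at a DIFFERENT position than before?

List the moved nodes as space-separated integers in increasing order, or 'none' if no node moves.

Old toposort: [0, 1, 2, 3, 4]
Added edge 4->0
Recompute Kahn (smallest-id tiebreak):
  initial in-degrees: [1, 0, 1, 2, 1]
  ready (indeg=0): [1]
  pop 1: indeg[2]->0; indeg[3]->1; indeg[4]->0 | ready=[2, 4] | order so far=[1]
  pop 2: no out-edges | ready=[4] | order so far=[1, 2]
  pop 4: indeg[0]->0 | ready=[0] | order so far=[1, 2, 4]
  pop 0: indeg[3]->0 | ready=[3] | order so far=[1, 2, 4, 0]
  pop 3: no out-edges | ready=[] | order so far=[1, 2, 4, 0, 3]
New canonical toposort: [1, 2, 4, 0, 3]
Compare positions:
  Node 0: index 0 -> 3 (moved)
  Node 1: index 1 -> 0 (moved)
  Node 2: index 2 -> 1 (moved)
  Node 3: index 3 -> 4 (moved)
  Node 4: index 4 -> 2 (moved)
Nodes that changed position: 0 1 2 3 4

Answer: 0 1 2 3 4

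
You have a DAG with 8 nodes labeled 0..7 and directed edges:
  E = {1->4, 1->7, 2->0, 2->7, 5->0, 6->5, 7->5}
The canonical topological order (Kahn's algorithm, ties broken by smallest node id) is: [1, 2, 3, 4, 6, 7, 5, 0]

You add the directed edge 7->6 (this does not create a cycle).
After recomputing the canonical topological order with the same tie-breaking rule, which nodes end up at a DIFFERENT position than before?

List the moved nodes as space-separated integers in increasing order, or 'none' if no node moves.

Answer: 6 7

Derivation:
Old toposort: [1, 2, 3, 4, 6, 7, 5, 0]
Added edge 7->6
Recompute Kahn (smallest-id tiebreak):
  initial in-degrees: [2, 0, 0, 0, 1, 2, 1, 2]
  ready (indeg=0): [1, 2, 3]
  pop 1: indeg[4]->0; indeg[7]->1 | ready=[2, 3, 4] | order so far=[1]
  pop 2: indeg[0]->1; indeg[7]->0 | ready=[3, 4, 7] | order so far=[1, 2]
  pop 3: no out-edges | ready=[4, 7] | order so far=[1, 2, 3]
  pop 4: no out-edges | ready=[7] | order so far=[1, 2, 3, 4]
  pop 7: indeg[5]->1; indeg[6]->0 | ready=[6] | order so far=[1, 2, 3, 4, 7]
  pop 6: indeg[5]->0 | ready=[5] | order so far=[1, 2, 3, 4, 7, 6]
  pop 5: indeg[0]->0 | ready=[0] | order so far=[1, 2, 3, 4, 7, 6, 5]
  pop 0: no out-edges | ready=[] | order so far=[1, 2, 3, 4, 7, 6, 5, 0]
New canonical toposort: [1, 2, 3, 4, 7, 6, 5, 0]
Compare positions:
  Node 0: index 7 -> 7 (same)
  Node 1: index 0 -> 0 (same)
  Node 2: index 1 -> 1 (same)
  Node 3: index 2 -> 2 (same)
  Node 4: index 3 -> 3 (same)
  Node 5: index 6 -> 6 (same)
  Node 6: index 4 -> 5 (moved)
  Node 7: index 5 -> 4 (moved)
Nodes that changed position: 6 7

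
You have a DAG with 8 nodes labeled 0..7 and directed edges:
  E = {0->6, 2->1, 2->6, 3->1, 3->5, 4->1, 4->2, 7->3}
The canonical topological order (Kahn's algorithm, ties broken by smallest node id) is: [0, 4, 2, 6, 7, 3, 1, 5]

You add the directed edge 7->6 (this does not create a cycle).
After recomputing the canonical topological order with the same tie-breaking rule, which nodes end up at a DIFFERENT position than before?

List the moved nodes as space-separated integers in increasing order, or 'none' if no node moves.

Old toposort: [0, 4, 2, 6, 7, 3, 1, 5]
Added edge 7->6
Recompute Kahn (smallest-id tiebreak):
  initial in-degrees: [0, 3, 1, 1, 0, 1, 3, 0]
  ready (indeg=0): [0, 4, 7]
  pop 0: indeg[6]->2 | ready=[4, 7] | order so far=[0]
  pop 4: indeg[1]->2; indeg[2]->0 | ready=[2, 7] | order so far=[0, 4]
  pop 2: indeg[1]->1; indeg[6]->1 | ready=[7] | order so far=[0, 4, 2]
  pop 7: indeg[3]->0; indeg[6]->0 | ready=[3, 6] | order so far=[0, 4, 2, 7]
  pop 3: indeg[1]->0; indeg[5]->0 | ready=[1, 5, 6] | order so far=[0, 4, 2, 7, 3]
  pop 1: no out-edges | ready=[5, 6] | order so far=[0, 4, 2, 7, 3, 1]
  pop 5: no out-edges | ready=[6] | order so far=[0, 4, 2, 7, 3, 1, 5]
  pop 6: no out-edges | ready=[] | order so far=[0, 4, 2, 7, 3, 1, 5, 6]
New canonical toposort: [0, 4, 2, 7, 3, 1, 5, 6]
Compare positions:
  Node 0: index 0 -> 0 (same)
  Node 1: index 6 -> 5 (moved)
  Node 2: index 2 -> 2 (same)
  Node 3: index 5 -> 4 (moved)
  Node 4: index 1 -> 1 (same)
  Node 5: index 7 -> 6 (moved)
  Node 6: index 3 -> 7 (moved)
  Node 7: index 4 -> 3 (moved)
Nodes that changed position: 1 3 5 6 7

Answer: 1 3 5 6 7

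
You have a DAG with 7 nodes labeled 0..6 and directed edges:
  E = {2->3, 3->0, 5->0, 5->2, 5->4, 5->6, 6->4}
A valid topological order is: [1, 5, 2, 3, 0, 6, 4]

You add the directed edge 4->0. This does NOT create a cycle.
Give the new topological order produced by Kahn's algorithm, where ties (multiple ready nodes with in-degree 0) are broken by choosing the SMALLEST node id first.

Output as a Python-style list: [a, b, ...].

Answer: [1, 5, 2, 3, 6, 4, 0]

Derivation:
Old toposort: [1, 5, 2, 3, 0, 6, 4]
Added edge: 4->0
Position of 4 (6) > position of 0 (4). Must reorder: 4 must now come before 0.
Run Kahn's algorithm (break ties by smallest node id):
  initial in-degrees: [3, 0, 1, 1, 2, 0, 1]
  ready (indeg=0): [1, 5]
  pop 1: no out-edges | ready=[5] | order so far=[1]
  pop 5: indeg[0]->2; indeg[2]->0; indeg[4]->1; indeg[6]->0 | ready=[2, 6] | order so far=[1, 5]
  pop 2: indeg[3]->0 | ready=[3, 6] | order so far=[1, 5, 2]
  pop 3: indeg[0]->1 | ready=[6] | order so far=[1, 5, 2, 3]
  pop 6: indeg[4]->0 | ready=[4] | order so far=[1, 5, 2, 3, 6]
  pop 4: indeg[0]->0 | ready=[0] | order so far=[1, 5, 2, 3, 6, 4]
  pop 0: no out-edges | ready=[] | order so far=[1, 5, 2, 3, 6, 4, 0]
  Result: [1, 5, 2, 3, 6, 4, 0]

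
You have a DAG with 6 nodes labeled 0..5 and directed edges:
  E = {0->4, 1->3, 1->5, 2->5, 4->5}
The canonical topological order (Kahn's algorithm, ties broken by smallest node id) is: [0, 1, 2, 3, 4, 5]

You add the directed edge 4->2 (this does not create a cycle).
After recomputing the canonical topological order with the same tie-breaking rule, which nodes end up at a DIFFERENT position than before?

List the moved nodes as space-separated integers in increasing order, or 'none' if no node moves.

Old toposort: [0, 1, 2, 3, 4, 5]
Added edge 4->2
Recompute Kahn (smallest-id tiebreak):
  initial in-degrees: [0, 0, 1, 1, 1, 3]
  ready (indeg=0): [0, 1]
  pop 0: indeg[4]->0 | ready=[1, 4] | order so far=[0]
  pop 1: indeg[3]->0; indeg[5]->2 | ready=[3, 4] | order so far=[0, 1]
  pop 3: no out-edges | ready=[4] | order so far=[0, 1, 3]
  pop 4: indeg[2]->0; indeg[5]->1 | ready=[2] | order so far=[0, 1, 3, 4]
  pop 2: indeg[5]->0 | ready=[5] | order so far=[0, 1, 3, 4, 2]
  pop 5: no out-edges | ready=[] | order so far=[0, 1, 3, 4, 2, 5]
New canonical toposort: [0, 1, 3, 4, 2, 5]
Compare positions:
  Node 0: index 0 -> 0 (same)
  Node 1: index 1 -> 1 (same)
  Node 2: index 2 -> 4 (moved)
  Node 3: index 3 -> 2 (moved)
  Node 4: index 4 -> 3 (moved)
  Node 5: index 5 -> 5 (same)
Nodes that changed position: 2 3 4

Answer: 2 3 4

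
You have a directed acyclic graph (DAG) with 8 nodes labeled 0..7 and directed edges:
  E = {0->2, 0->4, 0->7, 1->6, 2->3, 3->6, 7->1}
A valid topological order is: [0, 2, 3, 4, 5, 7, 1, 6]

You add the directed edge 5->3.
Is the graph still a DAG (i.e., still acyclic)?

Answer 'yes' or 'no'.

Answer: yes

Derivation:
Given toposort: [0, 2, 3, 4, 5, 7, 1, 6]
Position of 5: index 4; position of 3: index 2
New edge 5->3: backward (u after v in old order)
Backward edge: old toposort is now invalid. Check if this creates a cycle.
Does 3 already reach 5? Reachable from 3: [3, 6]. NO -> still a DAG (reorder needed).
Still a DAG? yes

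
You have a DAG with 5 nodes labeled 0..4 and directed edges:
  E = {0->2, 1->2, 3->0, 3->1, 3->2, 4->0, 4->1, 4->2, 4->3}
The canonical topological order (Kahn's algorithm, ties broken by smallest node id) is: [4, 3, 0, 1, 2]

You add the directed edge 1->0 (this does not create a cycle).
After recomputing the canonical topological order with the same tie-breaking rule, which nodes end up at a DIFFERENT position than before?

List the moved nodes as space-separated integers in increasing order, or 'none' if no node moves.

Answer: 0 1

Derivation:
Old toposort: [4, 3, 0, 1, 2]
Added edge 1->0
Recompute Kahn (smallest-id tiebreak):
  initial in-degrees: [3, 2, 4, 1, 0]
  ready (indeg=0): [4]
  pop 4: indeg[0]->2; indeg[1]->1; indeg[2]->3; indeg[3]->0 | ready=[3] | order so far=[4]
  pop 3: indeg[0]->1; indeg[1]->0; indeg[2]->2 | ready=[1] | order so far=[4, 3]
  pop 1: indeg[0]->0; indeg[2]->1 | ready=[0] | order so far=[4, 3, 1]
  pop 0: indeg[2]->0 | ready=[2] | order so far=[4, 3, 1, 0]
  pop 2: no out-edges | ready=[] | order so far=[4, 3, 1, 0, 2]
New canonical toposort: [4, 3, 1, 0, 2]
Compare positions:
  Node 0: index 2 -> 3 (moved)
  Node 1: index 3 -> 2 (moved)
  Node 2: index 4 -> 4 (same)
  Node 3: index 1 -> 1 (same)
  Node 4: index 0 -> 0 (same)
Nodes that changed position: 0 1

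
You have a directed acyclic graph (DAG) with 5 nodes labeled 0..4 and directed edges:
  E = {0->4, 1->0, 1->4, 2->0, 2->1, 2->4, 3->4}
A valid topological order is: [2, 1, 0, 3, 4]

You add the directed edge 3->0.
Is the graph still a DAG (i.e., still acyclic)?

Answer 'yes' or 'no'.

Answer: yes

Derivation:
Given toposort: [2, 1, 0, 3, 4]
Position of 3: index 3; position of 0: index 2
New edge 3->0: backward (u after v in old order)
Backward edge: old toposort is now invalid. Check if this creates a cycle.
Does 0 already reach 3? Reachable from 0: [0, 4]. NO -> still a DAG (reorder needed).
Still a DAG? yes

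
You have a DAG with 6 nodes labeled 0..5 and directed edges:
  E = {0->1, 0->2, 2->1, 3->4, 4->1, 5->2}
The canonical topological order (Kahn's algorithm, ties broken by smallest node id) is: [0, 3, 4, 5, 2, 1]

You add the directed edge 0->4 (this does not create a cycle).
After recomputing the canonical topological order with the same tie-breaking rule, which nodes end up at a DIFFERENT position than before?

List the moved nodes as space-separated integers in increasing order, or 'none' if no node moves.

Old toposort: [0, 3, 4, 5, 2, 1]
Added edge 0->4
Recompute Kahn (smallest-id tiebreak):
  initial in-degrees: [0, 3, 2, 0, 2, 0]
  ready (indeg=0): [0, 3, 5]
  pop 0: indeg[1]->2; indeg[2]->1; indeg[4]->1 | ready=[3, 5] | order so far=[0]
  pop 3: indeg[4]->0 | ready=[4, 5] | order so far=[0, 3]
  pop 4: indeg[1]->1 | ready=[5] | order so far=[0, 3, 4]
  pop 5: indeg[2]->0 | ready=[2] | order so far=[0, 3, 4, 5]
  pop 2: indeg[1]->0 | ready=[1] | order so far=[0, 3, 4, 5, 2]
  pop 1: no out-edges | ready=[] | order so far=[0, 3, 4, 5, 2, 1]
New canonical toposort: [0, 3, 4, 5, 2, 1]
Compare positions:
  Node 0: index 0 -> 0 (same)
  Node 1: index 5 -> 5 (same)
  Node 2: index 4 -> 4 (same)
  Node 3: index 1 -> 1 (same)
  Node 4: index 2 -> 2 (same)
  Node 5: index 3 -> 3 (same)
Nodes that changed position: none

Answer: none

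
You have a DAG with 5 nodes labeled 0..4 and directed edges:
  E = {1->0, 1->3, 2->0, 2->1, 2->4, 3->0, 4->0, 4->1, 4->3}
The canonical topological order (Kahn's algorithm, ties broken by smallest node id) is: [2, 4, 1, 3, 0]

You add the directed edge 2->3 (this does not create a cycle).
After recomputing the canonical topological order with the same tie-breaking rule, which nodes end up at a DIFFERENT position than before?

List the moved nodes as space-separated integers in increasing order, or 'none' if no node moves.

Old toposort: [2, 4, 1, 3, 0]
Added edge 2->3
Recompute Kahn (smallest-id tiebreak):
  initial in-degrees: [4, 2, 0, 3, 1]
  ready (indeg=0): [2]
  pop 2: indeg[0]->3; indeg[1]->1; indeg[3]->2; indeg[4]->0 | ready=[4] | order so far=[2]
  pop 4: indeg[0]->2; indeg[1]->0; indeg[3]->1 | ready=[1] | order so far=[2, 4]
  pop 1: indeg[0]->1; indeg[3]->0 | ready=[3] | order so far=[2, 4, 1]
  pop 3: indeg[0]->0 | ready=[0] | order so far=[2, 4, 1, 3]
  pop 0: no out-edges | ready=[] | order so far=[2, 4, 1, 3, 0]
New canonical toposort: [2, 4, 1, 3, 0]
Compare positions:
  Node 0: index 4 -> 4 (same)
  Node 1: index 2 -> 2 (same)
  Node 2: index 0 -> 0 (same)
  Node 3: index 3 -> 3 (same)
  Node 4: index 1 -> 1 (same)
Nodes that changed position: none

Answer: none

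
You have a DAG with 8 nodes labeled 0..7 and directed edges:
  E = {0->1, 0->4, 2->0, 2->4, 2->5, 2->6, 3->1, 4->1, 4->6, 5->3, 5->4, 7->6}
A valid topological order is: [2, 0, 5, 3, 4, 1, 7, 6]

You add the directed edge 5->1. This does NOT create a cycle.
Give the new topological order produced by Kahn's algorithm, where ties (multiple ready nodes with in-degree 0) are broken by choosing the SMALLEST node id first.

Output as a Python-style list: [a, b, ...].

Answer: [2, 0, 5, 3, 4, 1, 7, 6]

Derivation:
Old toposort: [2, 0, 5, 3, 4, 1, 7, 6]
Added edge: 5->1
Position of 5 (2) < position of 1 (5). Old order still valid.
Run Kahn's algorithm (break ties by smallest node id):
  initial in-degrees: [1, 4, 0, 1, 3, 1, 3, 0]
  ready (indeg=0): [2, 7]
  pop 2: indeg[0]->0; indeg[4]->2; indeg[5]->0; indeg[6]->2 | ready=[0, 5, 7] | order so far=[2]
  pop 0: indeg[1]->3; indeg[4]->1 | ready=[5, 7] | order so far=[2, 0]
  pop 5: indeg[1]->2; indeg[3]->0; indeg[4]->0 | ready=[3, 4, 7] | order so far=[2, 0, 5]
  pop 3: indeg[1]->1 | ready=[4, 7] | order so far=[2, 0, 5, 3]
  pop 4: indeg[1]->0; indeg[6]->1 | ready=[1, 7] | order so far=[2, 0, 5, 3, 4]
  pop 1: no out-edges | ready=[7] | order so far=[2, 0, 5, 3, 4, 1]
  pop 7: indeg[6]->0 | ready=[6] | order so far=[2, 0, 5, 3, 4, 1, 7]
  pop 6: no out-edges | ready=[] | order so far=[2, 0, 5, 3, 4, 1, 7, 6]
  Result: [2, 0, 5, 3, 4, 1, 7, 6]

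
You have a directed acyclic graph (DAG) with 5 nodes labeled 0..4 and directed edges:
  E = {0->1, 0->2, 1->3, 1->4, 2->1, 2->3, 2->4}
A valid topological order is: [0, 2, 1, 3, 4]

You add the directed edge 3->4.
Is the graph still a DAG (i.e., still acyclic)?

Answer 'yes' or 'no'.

Answer: yes

Derivation:
Given toposort: [0, 2, 1, 3, 4]
Position of 3: index 3; position of 4: index 4
New edge 3->4: forward
Forward edge: respects the existing order. Still a DAG, same toposort still valid.
Still a DAG? yes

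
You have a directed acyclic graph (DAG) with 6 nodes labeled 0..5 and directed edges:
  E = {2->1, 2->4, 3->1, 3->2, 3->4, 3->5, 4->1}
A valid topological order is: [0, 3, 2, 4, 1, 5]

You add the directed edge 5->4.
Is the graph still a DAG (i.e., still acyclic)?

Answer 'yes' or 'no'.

Answer: yes

Derivation:
Given toposort: [0, 3, 2, 4, 1, 5]
Position of 5: index 5; position of 4: index 3
New edge 5->4: backward (u after v in old order)
Backward edge: old toposort is now invalid. Check if this creates a cycle.
Does 4 already reach 5? Reachable from 4: [1, 4]. NO -> still a DAG (reorder needed).
Still a DAG? yes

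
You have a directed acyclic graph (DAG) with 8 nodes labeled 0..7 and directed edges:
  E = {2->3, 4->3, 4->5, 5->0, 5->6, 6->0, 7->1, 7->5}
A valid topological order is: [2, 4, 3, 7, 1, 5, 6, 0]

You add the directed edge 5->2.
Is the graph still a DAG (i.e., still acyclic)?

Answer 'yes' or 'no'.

Given toposort: [2, 4, 3, 7, 1, 5, 6, 0]
Position of 5: index 5; position of 2: index 0
New edge 5->2: backward (u after v in old order)
Backward edge: old toposort is now invalid. Check if this creates a cycle.
Does 2 already reach 5? Reachable from 2: [2, 3]. NO -> still a DAG (reorder needed).
Still a DAG? yes

Answer: yes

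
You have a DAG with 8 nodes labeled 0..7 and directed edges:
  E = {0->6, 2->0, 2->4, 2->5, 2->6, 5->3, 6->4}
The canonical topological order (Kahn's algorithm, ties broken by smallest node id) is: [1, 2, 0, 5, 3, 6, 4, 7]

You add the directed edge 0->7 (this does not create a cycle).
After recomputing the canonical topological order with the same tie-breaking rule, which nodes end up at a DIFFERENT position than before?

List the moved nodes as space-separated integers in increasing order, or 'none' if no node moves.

Answer: none

Derivation:
Old toposort: [1, 2, 0, 5, 3, 6, 4, 7]
Added edge 0->7
Recompute Kahn (smallest-id tiebreak):
  initial in-degrees: [1, 0, 0, 1, 2, 1, 2, 1]
  ready (indeg=0): [1, 2]
  pop 1: no out-edges | ready=[2] | order so far=[1]
  pop 2: indeg[0]->0; indeg[4]->1; indeg[5]->0; indeg[6]->1 | ready=[0, 5] | order so far=[1, 2]
  pop 0: indeg[6]->0; indeg[7]->0 | ready=[5, 6, 7] | order so far=[1, 2, 0]
  pop 5: indeg[3]->0 | ready=[3, 6, 7] | order so far=[1, 2, 0, 5]
  pop 3: no out-edges | ready=[6, 7] | order so far=[1, 2, 0, 5, 3]
  pop 6: indeg[4]->0 | ready=[4, 7] | order so far=[1, 2, 0, 5, 3, 6]
  pop 4: no out-edges | ready=[7] | order so far=[1, 2, 0, 5, 3, 6, 4]
  pop 7: no out-edges | ready=[] | order so far=[1, 2, 0, 5, 3, 6, 4, 7]
New canonical toposort: [1, 2, 0, 5, 3, 6, 4, 7]
Compare positions:
  Node 0: index 2 -> 2 (same)
  Node 1: index 0 -> 0 (same)
  Node 2: index 1 -> 1 (same)
  Node 3: index 4 -> 4 (same)
  Node 4: index 6 -> 6 (same)
  Node 5: index 3 -> 3 (same)
  Node 6: index 5 -> 5 (same)
  Node 7: index 7 -> 7 (same)
Nodes that changed position: none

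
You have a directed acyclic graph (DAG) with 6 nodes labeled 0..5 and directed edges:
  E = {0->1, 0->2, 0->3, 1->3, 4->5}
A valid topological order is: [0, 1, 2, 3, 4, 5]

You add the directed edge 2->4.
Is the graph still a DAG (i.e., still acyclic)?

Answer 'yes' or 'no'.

Given toposort: [0, 1, 2, 3, 4, 5]
Position of 2: index 2; position of 4: index 4
New edge 2->4: forward
Forward edge: respects the existing order. Still a DAG, same toposort still valid.
Still a DAG? yes

Answer: yes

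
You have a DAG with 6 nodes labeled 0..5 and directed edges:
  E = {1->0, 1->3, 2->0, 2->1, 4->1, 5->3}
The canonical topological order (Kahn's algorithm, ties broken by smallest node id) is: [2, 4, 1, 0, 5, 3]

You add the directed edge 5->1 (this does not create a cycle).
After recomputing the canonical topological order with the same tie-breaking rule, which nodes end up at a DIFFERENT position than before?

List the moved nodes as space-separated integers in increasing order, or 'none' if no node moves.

Answer: 0 1 5

Derivation:
Old toposort: [2, 4, 1, 0, 5, 3]
Added edge 5->1
Recompute Kahn (smallest-id tiebreak):
  initial in-degrees: [2, 3, 0, 2, 0, 0]
  ready (indeg=0): [2, 4, 5]
  pop 2: indeg[0]->1; indeg[1]->2 | ready=[4, 5] | order so far=[2]
  pop 4: indeg[1]->1 | ready=[5] | order so far=[2, 4]
  pop 5: indeg[1]->0; indeg[3]->1 | ready=[1] | order so far=[2, 4, 5]
  pop 1: indeg[0]->0; indeg[3]->0 | ready=[0, 3] | order so far=[2, 4, 5, 1]
  pop 0: no out-edges | ready=[3] | order so far=[2, 4, 5, 1, 0]
  pop 3: no out-edges | ready=[] | order so far=[2, 4, 5, 1, 0, 3]
New canonical toposort: [2, 4, 5, 1, 0, 3]
Compare positions:
  Node 0: index 3 -> 4 (moved)
  Node 1: index 2 -> 3 (moved)
  Node 2: index 0 -> 0 (same)
  Node 3: index 5 -> 5 (same)
  Node 4: index 1 -> 1 (same)
  Node 5: index 4 -> 2 (moved)
Nodes that changed position: 0 1 5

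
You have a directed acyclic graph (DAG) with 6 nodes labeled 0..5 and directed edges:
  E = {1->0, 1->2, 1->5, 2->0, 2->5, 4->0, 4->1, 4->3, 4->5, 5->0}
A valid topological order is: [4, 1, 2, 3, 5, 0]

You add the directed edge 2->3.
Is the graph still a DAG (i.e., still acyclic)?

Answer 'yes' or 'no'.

Given toposort: [4, 1, 2, 3, 5, 0]
Position of 2: index 2; position of 3: index 3
New edge 2->3: forward
Forward edge: respects the existing order. Still a DAG, same toposort still valid.
Still a DAG? yes

Answer: yes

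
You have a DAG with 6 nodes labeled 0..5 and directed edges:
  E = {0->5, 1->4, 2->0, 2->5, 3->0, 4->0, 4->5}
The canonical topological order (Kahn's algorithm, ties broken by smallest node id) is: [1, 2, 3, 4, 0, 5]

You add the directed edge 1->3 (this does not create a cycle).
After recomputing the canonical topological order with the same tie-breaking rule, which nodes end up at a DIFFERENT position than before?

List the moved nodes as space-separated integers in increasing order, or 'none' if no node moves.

Old toposort: [1, 2, 3, 4, 0, 5]
Added edge 1->3
Recompute Kahn (smallest-id tiebreak):
  initial in-degrees: [3, 0, 0, 1, 1, 3]
  ready (indeg=0): [1, 2]
  pop 1: indeg[3]->0; indeg[4]->0 | ready=[2, 3, 4] | order so far=[1]
  pop 2: indeg[0]->2; indeg[5]->2 | ready=[3, 4] | order so far=[1, 2]
  pop 3: indeg[0]->1 | ready=[4] | order so far=[1, 2, 3]
  pop 4: indeg[0]->0; indeg[5]->1 | ready=[0] | order so far=[1, 2, 3, 4]
  pop 0: indeg[5]->0 | ready=[5] | order so far=[1, 2, 3, 4, 0]
  pop 5: no out-edges | ready=[] | order so far=[1, 2, 3, 4, 0, 5]
New canonical toposort: [1, 2, 3, 4, 0, 5]
Compare positions:
  Node 0: index 4 -> 4 (same)
  Node 1: index 0 -> 0 (same)
  Node 2: index 1 -> 1 (same)
  Node 3: index 2 -> 2 (same)
  Node 4: index 3 -> 3 (same)
  Node 5: index 5 -> 5 (same)
Nodes that changed position: none

Answer: none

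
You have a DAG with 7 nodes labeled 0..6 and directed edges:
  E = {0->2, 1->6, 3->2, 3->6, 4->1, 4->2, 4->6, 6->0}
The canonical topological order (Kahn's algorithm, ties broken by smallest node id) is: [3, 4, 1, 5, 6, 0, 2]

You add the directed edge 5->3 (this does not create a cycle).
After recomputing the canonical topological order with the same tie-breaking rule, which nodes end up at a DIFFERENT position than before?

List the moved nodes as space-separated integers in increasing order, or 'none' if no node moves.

Old toposort: [3, 4, 1, 5, 6, 0, 2]
Added edge 5->3
Recompute Kahn (smallest-id tiebreak):
  initial in-degrees: [1, 1, 3, 1, 0, 0, 3]
  ready (indeg=0): [4, 5]
  pop 4: indeg[1]->0; indeg[2]->2; indeg[6]->2 | ready=[1, 5] | order so far=[4]
  pop 1: indeg[6]->1 | ready=[5] | order so far=[4, 1]
  pop 5: indeg[3]->0 | ready=[3] | order so far=[4, 1, 5]
  pop 3: indeg[2]->1; indeg[6]->0 | ready=[6] | order so far=[4, 1, 5, 3]
  pop 6: indeg[0]->0 | ready=[0] | order so far=[4, 1, 5, 3, 6]
  pop 0: indeg[2]->0 | ready=[2] | order so far=[4, 1, 5, 3, 6, 0]
  pop 2: no out-edges | ready=[] | order so far=[4, 1, 5, 3, 6, 0, 2]
New canonical toposort: [4, 1, 5, 3, 6, 0, 2]
Compare positions:
  Node 0: index 5 -> 5 (same)
  Node 1: index 2 -> 1 (moved)
  Node 2: index 6 -> 6 (same)
  Node 3: index 0 -> 3 (moved)
  Node 4: index 1 -> 0 (moved)
  Node 5: index 3 -> 2 (moved)
  Node 6: index 4 -> 4 (same)
Nodes that changed position: 1 3 4 5

Answer: 1 3 4 5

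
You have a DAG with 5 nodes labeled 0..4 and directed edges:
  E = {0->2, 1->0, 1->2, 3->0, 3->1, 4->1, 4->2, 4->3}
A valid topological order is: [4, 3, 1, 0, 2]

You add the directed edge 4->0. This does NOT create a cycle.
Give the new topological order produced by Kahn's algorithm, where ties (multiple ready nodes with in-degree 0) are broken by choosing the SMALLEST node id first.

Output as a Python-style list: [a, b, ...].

Answer: [4, 3, 1, 0, 2]

Derivation:
Old toposort: [4, 3, 1, 0, 2]
Added edge: 4->0
Position of 4 (0) < position of 0 (3). Old order still valid.
Run Kahn's algorithm (break ties by smallest node id):
  initial in-degrees: [3, 2, 3, 1, 0]
  ready (indeg=0): [4]
  pop 4: indeg[0]->2; indeg[1]->1; indeg[2]->2; indeg[3]->0 | ready=[3] | order so far=[4]
  pop 3: indeg[0]->1; indeg[1]->0 | ready=[1] | order so far=[4, 3]
  pop 1: indeg[0]->0; indeg[2]->1 | ready=[0] | order so far=[4, 3, 1]
  pop 0: indeg[2]->0 | ready=[2] | order so far=[4, 3, 1, 0]
  pop 2: no out-edges | ready=[] | order so far=[4, 3, 1, 0, 2]
  Result: [4, 3, 1, 0, 2]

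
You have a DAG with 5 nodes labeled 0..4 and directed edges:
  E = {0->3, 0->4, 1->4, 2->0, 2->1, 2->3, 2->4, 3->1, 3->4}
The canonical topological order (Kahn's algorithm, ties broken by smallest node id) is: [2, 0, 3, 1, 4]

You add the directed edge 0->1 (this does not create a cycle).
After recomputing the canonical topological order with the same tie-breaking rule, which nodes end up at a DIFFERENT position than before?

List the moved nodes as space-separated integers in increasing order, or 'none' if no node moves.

Answer: none

Derivation:
Old toposort: [2, 0, 3, 1, 4]
Added edge 0->1
Recompute Kahn (smallest-id tiebreak):
  initial in-degrees: [1, 3, 0, 2, 4]
  ready (indeg=0): [2]
  pop 2: indeg[0]->0; indeg[1]->2; indeg[3]->1; indeg[4]->3 | ready=[0] | order so far=[2]
  pop 0: indeg[1]->1; indeg[3]->0; indeg[4]->2 | ready=[3] | order so far=[2, 0]
  pop 3: indeg[1]->0; indeg[4]->1 | ready=[1] | order so far=[2, 0, 3]
  pop 1: indeg[4]->0 | ready=[4] | order so far=[2, 0, 3, 1]
  pop 4: no out-edges | ready=[] | order so far=[2, 0, 3, 1, 4]
New canonical toposort: [2, 0, 3, 1, 4]
Compare positions:
  Node 0: index 1 -> 1 (same)
  Node 1: index 3 -> 3 (same)
  Node 2: index 0 -> 0 (same)
  Node 3: index 2 -> 2 (same)
  Node 4: index 4 -> 4 (same)
Nodes that changed position: none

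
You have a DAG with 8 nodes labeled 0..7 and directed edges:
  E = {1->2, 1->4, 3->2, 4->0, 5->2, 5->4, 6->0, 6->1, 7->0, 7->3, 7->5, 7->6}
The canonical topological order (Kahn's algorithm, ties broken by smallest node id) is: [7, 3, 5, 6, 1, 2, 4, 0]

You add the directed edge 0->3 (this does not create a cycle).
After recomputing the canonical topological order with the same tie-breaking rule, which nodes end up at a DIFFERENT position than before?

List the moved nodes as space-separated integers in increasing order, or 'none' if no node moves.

Old toposort: [7, 3, 5, 6, 1, 2, 4, 0]
Added edge 0->3
Recompute Kahn (smallest-id tiebreak):
  initial in-degrees: [3, 1, 3, 2, 2, 1, 1, 0]
  ready (indeg=0): [7]
  pop 7: indeg[0]->2; indeg[3]->1; indeg[5]->0; indeg[6]->0 | ready=[5, 6] | order so far=[7]
  pop 5: indeg[2]->2; indeg[4]->1 | ready=[6] | order so far=[7, 5]
  pop 6: indeg[0]->1; indeg[1]->0 | ready=[1] | order so far=[7, 5, 6]
  pop 1: indeg[2]->1; indeg[4]->0 | ready=[4] | order so far=[7, 5, 6, 1]
  pop 4: indeg[0]->0 | ready=[0] | order so far=[7, 5, 6, 1, 4]
  pop 0: indeg[3]->0 | ready=[3] | order so far=[7, 5, 6, 1, 4, 0]
  pop 3: indeg[2]->0 | ready=[2] | order so far=[7, 5, 6, 1, 4, 0, 3]
  pop 2: no out-edges | ready=[] | order so far=[7, 5, 6, 1, 4, 0, 3, 2]
New canonical toposort: [7, 5, 6, 1, 4, 0, 3, 2]
Compare positions:
  Node 0: index 7 -> 5 (moved)
  Node 1: index 4 -> 3 (moved)
  Node 2: index 5 -> 7 (moved)
  Node 3: index 1 -> 6 (moved)
  Node 4: index 6 -> 4 (moved)
  Node 5: index 2 -> 1 (moved)
  Node 6: index 3 -> 2 (moved)
  Node 7: index 0 -> 0 (same)
Nodes that changed position: 0 1 2 3 4 5 6

Answer: 0 1 2 3 4 5 6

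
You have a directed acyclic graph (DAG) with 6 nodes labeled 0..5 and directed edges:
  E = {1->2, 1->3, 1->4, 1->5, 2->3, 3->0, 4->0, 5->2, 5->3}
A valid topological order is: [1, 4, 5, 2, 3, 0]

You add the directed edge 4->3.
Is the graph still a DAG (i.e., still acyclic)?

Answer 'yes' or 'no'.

Given toposort: [1, 4, 5, 2, 3, 0]
Position of 4: index 1; position of 3: index 4
New edge 4->3: forward
Forward edge: respects the existing order. Still a DAG, same toposort still valid.
Still a DAG? yes

Answer: yes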